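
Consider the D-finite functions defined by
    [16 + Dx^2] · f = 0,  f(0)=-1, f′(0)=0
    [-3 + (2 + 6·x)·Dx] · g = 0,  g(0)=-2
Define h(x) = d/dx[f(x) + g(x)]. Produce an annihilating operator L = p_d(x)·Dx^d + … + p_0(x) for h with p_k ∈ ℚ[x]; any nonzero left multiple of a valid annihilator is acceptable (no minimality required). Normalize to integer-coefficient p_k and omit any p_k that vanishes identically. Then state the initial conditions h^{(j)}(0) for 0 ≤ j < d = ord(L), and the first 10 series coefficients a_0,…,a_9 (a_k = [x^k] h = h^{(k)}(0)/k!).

L = (-9552 - 18432·x - 27648·x^2) + (-2912 - 21024·x - 55296·x^2 - 55296·x^3)·Dx + (-597 - 1152·x - 1728·x^2)·Dx^2 + (-182 - 1314·x - 3456·x^2 - 3456·x^3)·Dx^3  (order 3).
h: a_k = -3, 41/2, -81/8, -833/48, -8505/128, 819977/3840, -505197/1024, 878232127/645120, -126660105/32768, 2035331457737/185794560, …
ICs: h(0) = -3, h′(0) = 41/2, h′′(0) = -81/4.

f: a_k = -1, 0, 8, 0, -32/3, 0, 256/45, 0, -512/315, 0, …
g: a_k = -2, -3, 9/4, -27/8, 405/64, -1701/128, 15309/512, -72171/1024, 2814669/16384, -14073345/32768, …
Sum ⇒ L₀ = lclm(L_f,L_g) in ℚ(x)⟨Dx⟩.
h₀' ⇒ L via d/dx closure of L₀.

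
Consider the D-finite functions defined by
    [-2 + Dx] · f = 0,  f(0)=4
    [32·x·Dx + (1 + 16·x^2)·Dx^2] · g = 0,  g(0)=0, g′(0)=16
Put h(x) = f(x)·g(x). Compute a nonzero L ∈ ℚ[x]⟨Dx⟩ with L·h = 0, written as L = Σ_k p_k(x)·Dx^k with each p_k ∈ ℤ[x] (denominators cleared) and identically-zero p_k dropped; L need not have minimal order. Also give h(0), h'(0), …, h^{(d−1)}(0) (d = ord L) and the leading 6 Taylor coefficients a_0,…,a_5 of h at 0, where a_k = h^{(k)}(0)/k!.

f: a_k = 4, 8, 8, 16/3, 8/3, 16/15, …
g: a_k = 0, 16, 0, -256/3, 0, 4096/5, …
Sym-product of L_f,L_g gives L₀ (≤ ord 2).
L = (4 - 64·x + 64·x^2) + (-4 + 32·x - 64·x^2)·Dx + (1 + 16·x^2)·Dx^2  (order 2).
h: a_k = 0, 64, 128, -640/3, -1792/3, 13184/5, …
ICs: h(0) = 0, h′(0) = 64.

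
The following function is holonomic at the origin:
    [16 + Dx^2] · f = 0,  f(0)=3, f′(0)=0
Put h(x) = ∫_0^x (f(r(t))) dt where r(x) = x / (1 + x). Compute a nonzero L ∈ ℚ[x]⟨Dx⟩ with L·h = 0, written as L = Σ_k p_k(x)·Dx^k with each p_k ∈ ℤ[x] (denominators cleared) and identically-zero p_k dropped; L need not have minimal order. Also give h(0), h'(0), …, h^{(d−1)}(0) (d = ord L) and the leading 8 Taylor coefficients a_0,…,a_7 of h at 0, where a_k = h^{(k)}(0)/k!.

f: a_k = 3, 0, -24, 0, 32, 0, -256/15, 0, …
Substitute x→r, Dx→(1/r')Dx; clear ⇒ L₀.
Integrate: L := L₀·Dx.
L = 16·Dx + (2 + 6·x + 6·x^2 + 2·x^3)·Dx^2 + (1 + 4·x + 6·x^2 + 4·x^3 + x^4)·Dx^3  (order 3).
h: a_k = 0, 3, 0, -8, 12, -8, -16/3, 392/15, …
ICs: h(0) = 0, h′(0) = 3, h′′(0) = 0.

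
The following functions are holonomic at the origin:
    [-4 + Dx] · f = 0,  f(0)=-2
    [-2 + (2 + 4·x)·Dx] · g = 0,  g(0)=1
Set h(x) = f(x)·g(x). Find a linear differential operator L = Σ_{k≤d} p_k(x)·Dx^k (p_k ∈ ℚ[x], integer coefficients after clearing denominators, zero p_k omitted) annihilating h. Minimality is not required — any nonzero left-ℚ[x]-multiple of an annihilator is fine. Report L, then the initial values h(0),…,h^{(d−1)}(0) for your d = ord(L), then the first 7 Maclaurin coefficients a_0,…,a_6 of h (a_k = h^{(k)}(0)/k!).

f: a_k = -2, -8, -16, -64/3, -64/3, -256/15, -512/45, …
g: a_k = 1, 1, -1/2, 1/2, -5/8, 7/8, -21/16, …
Product ⇒ symmetric product L₀, ord ≤ 1.
L = (-5 - 8·x) + (1 + 2·x)·Dx  (order 1).
h: a_k = -2, -10, -23, -103/3, -449/12, -1949/60, -1643/72, …
ICs: h(0) = -2.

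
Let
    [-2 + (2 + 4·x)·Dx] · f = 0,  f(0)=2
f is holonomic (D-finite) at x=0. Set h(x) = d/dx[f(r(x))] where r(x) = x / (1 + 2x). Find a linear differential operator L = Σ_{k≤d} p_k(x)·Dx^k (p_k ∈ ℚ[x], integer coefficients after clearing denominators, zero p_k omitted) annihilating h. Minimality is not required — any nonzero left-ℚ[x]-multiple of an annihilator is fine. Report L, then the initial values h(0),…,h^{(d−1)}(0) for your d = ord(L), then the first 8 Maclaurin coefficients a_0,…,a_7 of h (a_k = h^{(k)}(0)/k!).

L = (-5 - 16·x) + (-1 - 6·x - 8·x^2)·Dx  (order 1).
h: a_k = 2, -10, 39, -141, 1995/4, -7059/4, 50435/8, -182461/8, …
ICs: h(0) = 2.

f: a_k = 2, 2, -1, 1, -5/4, 7/4, -21/8, 33/8, …
h₀=f(r): pull back L_f along r ⇒ L₀.
h=h₀': d/dx-closure on L₀ ⇒ L.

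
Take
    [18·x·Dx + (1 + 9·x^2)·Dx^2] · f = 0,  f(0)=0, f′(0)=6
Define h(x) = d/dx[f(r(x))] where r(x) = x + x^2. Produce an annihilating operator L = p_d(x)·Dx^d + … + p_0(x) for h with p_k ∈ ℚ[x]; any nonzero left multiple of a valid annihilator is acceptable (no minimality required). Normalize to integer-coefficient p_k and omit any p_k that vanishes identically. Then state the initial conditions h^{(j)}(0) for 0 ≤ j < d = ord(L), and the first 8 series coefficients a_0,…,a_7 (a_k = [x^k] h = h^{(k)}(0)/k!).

f: a_k = 0, 6, 0, -18, 0, 486/5, 0, -4374/7, …
Change of var in L_f (x↦r) gives L₀.
Derive L from L₀ (diff closure).
L = (-2 + 18·x + 72·x^2 + 108·x^3 + 54·x^4) + (1 + 2·x + 9·x^2 + 36·x^3 + 45·x^4 + 18·x^5)·Dx  (order 1).
h: a_k = 6, 12, -54, -216, 216, 2808, 2430, -27216, …
ICs: h(0) = 6.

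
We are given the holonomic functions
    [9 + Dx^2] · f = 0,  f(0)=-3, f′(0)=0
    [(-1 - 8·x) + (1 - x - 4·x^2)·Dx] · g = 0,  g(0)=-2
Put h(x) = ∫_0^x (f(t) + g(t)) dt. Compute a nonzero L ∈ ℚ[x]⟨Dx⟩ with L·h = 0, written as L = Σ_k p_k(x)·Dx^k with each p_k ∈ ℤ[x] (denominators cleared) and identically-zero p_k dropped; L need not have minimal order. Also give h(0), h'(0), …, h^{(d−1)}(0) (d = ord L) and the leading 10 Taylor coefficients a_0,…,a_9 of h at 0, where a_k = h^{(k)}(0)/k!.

L = (-567 - 4806·x - 3321·x^2 - 9936·x^3 - 6480·x^4 - 10368·x^5)·Dx + (171 - 117·x - 441·x^2 + 135·x^3 - 540·x^4 - 3888·x^5 - 5184·x^6)·Dx^2 + (-63 - 534·x - 369·x^2 - 1104·x^3 - 720·x^4 - 1152·x^5)·Dx^3 + (19 - 13·x - 49·x^2 + 15·x^3 - 60·x^4 - 432·x^5 - 576·x^6)·Dx^4  (order 4).
h: a_k = 0, -5, -1, 7/6, -9/2, -109/8, -65/3, -28717/560, -441/4, -10440587/40320, …
ICs: h(0) = 0, h′(0) = -5, h′′(0) = -2, h′′′(0) = 7.

f: a_k = -3, 0, 27/2, 0, -81/8, 0, 243/80, 0, -2187/4480, 0, …
g: a_k = -2, -2, -10, -18, -58, -130, -362, -882, -2330, -5858, …
L₀ := lclm(L_f,L_g); ord L₀ ≤ 2+1.
h=∫₀ˣh₀: take L = L₀·Dx.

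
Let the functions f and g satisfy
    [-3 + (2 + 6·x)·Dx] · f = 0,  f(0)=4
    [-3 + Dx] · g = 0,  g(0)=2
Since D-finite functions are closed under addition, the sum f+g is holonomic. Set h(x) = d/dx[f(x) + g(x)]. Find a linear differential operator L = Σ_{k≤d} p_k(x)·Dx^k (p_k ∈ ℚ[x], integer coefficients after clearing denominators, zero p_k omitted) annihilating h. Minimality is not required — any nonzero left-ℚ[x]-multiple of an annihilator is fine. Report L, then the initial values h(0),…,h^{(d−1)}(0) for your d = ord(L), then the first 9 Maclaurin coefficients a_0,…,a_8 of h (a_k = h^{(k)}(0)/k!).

L = (-15 - 18·x) + (-1 - 24·x - 36·x^2)·Dx + (2 + 10·x + 12·x^2)·Dx^2  (order 2).
h: a_k = 12, 9, 189/4, -189/8, 9801/64, -221859/640, 2541537/2560, -98420103/35840, 4433663547/573440, …
ICs: h(0) = 12, h′(0) = 9.

f: a_k = 4, 6, -9/2, 27/4, -405/32, 1701/64, -15309/256, 72171/512, -2814669/8192, …
g: a_k = 2, 6, 9, 9, 27/4, 81/20, 81/40, 243/280, 729/2240, …
Weyl lclm of L_f,L_g ⇒ L₀ (ord ≤ 2).
h₀' ⇒ L via d/dx closure of L₀.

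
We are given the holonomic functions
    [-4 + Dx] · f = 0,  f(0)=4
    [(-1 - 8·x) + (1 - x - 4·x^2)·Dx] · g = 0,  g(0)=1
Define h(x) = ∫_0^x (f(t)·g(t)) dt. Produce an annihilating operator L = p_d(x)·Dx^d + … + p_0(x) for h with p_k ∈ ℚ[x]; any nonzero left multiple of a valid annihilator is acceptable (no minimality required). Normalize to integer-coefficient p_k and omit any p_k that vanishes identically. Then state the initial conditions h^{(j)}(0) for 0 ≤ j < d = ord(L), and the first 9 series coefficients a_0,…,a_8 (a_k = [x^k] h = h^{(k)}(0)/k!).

L = (5 + 4·x - 16·x^2)·Dx + (-1 + x + 4·x^2)·Dx^2  (order 2).
h: a_k = 0, 4, 10, 68/3, 143/3, 1516/15, 9766/45, 30116/63, 674711/630, …
ICs: h(0) = 0, h′(0) = 4.

f: a_k = 4, 16, 32, 128/3, 128/3, 512/15, 1024/45, 4096/315, 2048/315, …
g: a_k = 1, 1, 5, 9, 29, 65, 181, 441, 1165, …
Product ⇒ symmetric product L₀, ord ≤ 1.
Integrate: L := L₀·Dx.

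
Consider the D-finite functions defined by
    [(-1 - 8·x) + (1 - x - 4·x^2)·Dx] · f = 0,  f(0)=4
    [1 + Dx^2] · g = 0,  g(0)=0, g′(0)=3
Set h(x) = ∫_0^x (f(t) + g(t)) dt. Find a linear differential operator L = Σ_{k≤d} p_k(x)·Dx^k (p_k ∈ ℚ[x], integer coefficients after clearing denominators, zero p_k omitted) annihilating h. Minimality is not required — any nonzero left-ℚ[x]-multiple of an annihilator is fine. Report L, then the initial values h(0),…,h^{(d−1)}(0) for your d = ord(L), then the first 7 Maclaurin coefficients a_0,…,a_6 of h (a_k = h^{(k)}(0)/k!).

f: a_k = 4, 4, 20, 36, 116, 260, 724, …
g: a_k = 0, 3, 0, -1/2, 0, 1/40, 0, …
f+g: L₀ = lclm(L_f,L_g), ord ≤ 1+2.
h=∫₀ˣh₀: take L = L₀·Dx.
L = (55 + 486·x + 553·x^2 + 1488·x^3 + 80·x^4 + 128·x^5)·Dx + (-11 - 11·x - 23·x^2 + 169·x^3 + 348·x^4 + 48·x^5 + 64·x^6)·Dx^2 + (55 + 486·x + 553·x^2 + 1488·x^3 + 80·x^4 + 128·x^5)·Dx^3 + (-11 - 11·x - 23·x^2 + 169·x^3 + 348·x^4 + 48·x^5 + 64·x^6)·Dx^4  (order 4).
h: a_k = 0, 4, 7/2, 20/3, 71/8, 116/5, 3467/80, …
ICs: h(0) = 0, h′(0) = 4, h′′(0) = 7, h′′′(0) = 40.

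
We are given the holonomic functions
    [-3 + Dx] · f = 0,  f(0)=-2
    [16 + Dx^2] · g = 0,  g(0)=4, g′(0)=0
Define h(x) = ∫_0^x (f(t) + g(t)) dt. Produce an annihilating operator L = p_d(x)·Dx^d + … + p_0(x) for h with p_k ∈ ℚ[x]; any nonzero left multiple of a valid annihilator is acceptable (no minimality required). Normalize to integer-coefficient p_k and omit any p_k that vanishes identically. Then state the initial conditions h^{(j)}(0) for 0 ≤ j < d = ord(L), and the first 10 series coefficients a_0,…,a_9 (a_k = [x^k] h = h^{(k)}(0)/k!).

f: a_k = -2, -6, -9, -9, -27/4, -81/20, -81/40, -243/280, -729/2240, -243/2240, …
g: a_k = 4, 0, -32, 0, 128/3, 0, -1024/45, 0, 2048/315, 0, …
Sum ⇒ L₀ = lclm(L_f,L_g) in ℚ(x)⟨Dx⟩.
h=∫h₀ ⇒ L = L₀·Dx.
L = -48·Dx + 16·Dx^2 - 3·Dx^3 + Dx^4  (order 4).
h: a_k = 0, 2, -3, -41/3, -9/4, 431/60, -27/40, -8921/2520, -243/2240, 124511/181440, …
ICs: h(0) = 0, h′(0) = 2, h′′(0) = -6, h′′′(0) = -82.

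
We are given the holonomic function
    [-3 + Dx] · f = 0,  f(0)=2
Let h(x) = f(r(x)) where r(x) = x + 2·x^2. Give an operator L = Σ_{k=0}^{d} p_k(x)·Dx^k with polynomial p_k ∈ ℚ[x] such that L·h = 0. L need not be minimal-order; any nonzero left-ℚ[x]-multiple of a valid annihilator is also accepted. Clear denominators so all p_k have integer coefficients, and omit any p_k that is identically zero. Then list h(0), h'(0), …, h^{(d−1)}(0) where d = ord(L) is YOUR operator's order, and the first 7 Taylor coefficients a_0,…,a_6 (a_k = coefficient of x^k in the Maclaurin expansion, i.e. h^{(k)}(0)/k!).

L = (-3 - 12·x) + Dx  (order 1).
h: a_k = 2, 6, 21, 45, 387/4, 3321/20, 11061/40, …
ICs: h(0) = 2.

f: a_k = 2, 6, 9, 9, 27/4, 81/20, 81/40, …
h₀=f(r): pull back L_f along r ⇒ L₀.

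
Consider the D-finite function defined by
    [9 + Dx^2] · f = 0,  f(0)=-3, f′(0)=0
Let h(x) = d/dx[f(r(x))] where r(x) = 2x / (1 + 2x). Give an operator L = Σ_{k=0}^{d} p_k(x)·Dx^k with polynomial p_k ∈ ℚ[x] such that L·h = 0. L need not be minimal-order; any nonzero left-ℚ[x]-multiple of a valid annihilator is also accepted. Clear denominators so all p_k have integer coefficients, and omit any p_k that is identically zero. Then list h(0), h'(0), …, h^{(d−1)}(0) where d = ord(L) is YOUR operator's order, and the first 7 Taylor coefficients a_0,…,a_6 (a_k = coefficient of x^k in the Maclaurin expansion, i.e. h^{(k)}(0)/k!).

f: a_k = -3, 0, 27/2, 0, -81/8, 0, 243/80, …
h₀=f(r): pull back L_f along r ⇒ L₀.
h=h₀': d/dx-closure on L₀ ⇒ L.
L = (60 + 96·x + 96·x^2) + (12 + 72·x + 144·x^2 + 96·x^3)·Dx + (1 + 8·x + 24·x^2 + 32·x^3 + 16·x^4)·Dx^2  (order 2).
h: a_k = 0, 108, -648, 1944, -2160, -58968/5, 462672/5, …
ICs: h(0) = 0, h′(0) = 108.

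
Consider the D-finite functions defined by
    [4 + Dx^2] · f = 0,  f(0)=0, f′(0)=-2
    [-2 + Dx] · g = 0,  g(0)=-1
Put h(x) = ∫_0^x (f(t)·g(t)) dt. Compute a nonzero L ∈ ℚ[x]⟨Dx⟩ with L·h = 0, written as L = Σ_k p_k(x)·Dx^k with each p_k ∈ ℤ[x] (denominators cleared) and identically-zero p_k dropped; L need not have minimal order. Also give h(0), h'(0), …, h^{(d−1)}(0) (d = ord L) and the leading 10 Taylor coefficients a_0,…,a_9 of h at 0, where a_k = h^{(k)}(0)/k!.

L = 8·Dx - 4·Dx^2 + Dx^3  (order 3).
h: a_k = 0, 0, 1, 4/3, 2/3, 0, -8/45, -32/315, -8/315, 0, …
ICs: h(0) = 0, h′(0) = 0, h′′(0) = 2.

f: a_k = 0, -2, 0, 4/3, 0, -4/15, 0, 8/315, 0, -4/2835, …
g: a_k = -1, -2, -2, -4/3, -2/3, -4/15, -4/45, -8/315, -2/315, -4/2835, …
h₀=f·g: eliminate ⇒ L₀, order ≤ 2·1.
Integrate: L := L₀·Dx.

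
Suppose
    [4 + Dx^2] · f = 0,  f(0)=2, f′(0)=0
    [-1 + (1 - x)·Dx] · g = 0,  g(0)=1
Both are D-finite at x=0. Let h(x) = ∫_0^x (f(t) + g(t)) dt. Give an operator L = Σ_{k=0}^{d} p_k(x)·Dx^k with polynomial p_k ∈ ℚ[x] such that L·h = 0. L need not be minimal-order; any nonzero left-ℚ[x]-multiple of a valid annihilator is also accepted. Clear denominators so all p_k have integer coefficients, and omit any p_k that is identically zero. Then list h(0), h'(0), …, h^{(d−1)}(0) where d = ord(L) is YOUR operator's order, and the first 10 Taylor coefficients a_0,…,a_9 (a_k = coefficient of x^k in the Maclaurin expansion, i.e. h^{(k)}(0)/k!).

L = (-20 + 16·x - 8·x^2)·Dx + (12 - 28·x + 24·x^2 - 8·x^3)·Dx^2 + (-5 + 4·x - 2·x^2)·Dx^3 + (3 - 7·x + 6·x^2 - 2·x^3)·Dx^4  (order 4).
h: a_k = 0, 3, 1/2, -1, 1/4, 7/15, 1/6, 37/315, 1/8, 319/2835, …
ICs: h(0) = 0, h′(0) = 3, h′′(0) = 1, h′′′(0) = -6.

f: a_k = 2, 0, -4, 0, 4/3, 0, -8/45, 0, 4/315, 0, …
g: a_k = 1, 1, 1, 1, 1, 1, 1, 1, 1, 1, …
f+g: L₀ = lclm(L_f,L_g), ord ≤ 2+1.
h=∫h₀ ⇒ L = L₀·Dx.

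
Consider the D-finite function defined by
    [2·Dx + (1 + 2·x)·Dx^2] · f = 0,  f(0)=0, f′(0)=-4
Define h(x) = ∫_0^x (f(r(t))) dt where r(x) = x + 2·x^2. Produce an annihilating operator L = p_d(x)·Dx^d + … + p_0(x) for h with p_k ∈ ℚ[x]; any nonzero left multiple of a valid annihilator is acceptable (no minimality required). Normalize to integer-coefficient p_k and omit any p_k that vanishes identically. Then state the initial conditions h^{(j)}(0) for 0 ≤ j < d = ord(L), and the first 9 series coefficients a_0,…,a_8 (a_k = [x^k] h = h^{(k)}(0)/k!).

f: a_k = 0, -4, 4, -16/3, 8, -64/5, 64/3, -256/7, 64, …
L₀ from L_f via x↦r, Dx↦r'^{-1}Dx.
∫: right-multiply L₀ by Dx.
L = (-2 + 8·x + 16·x^2)·Dx^2 + (1 + 6·x + 12·x^2 + 16·x^3)·Dx^3  (order 3).
h: a_k = 0, 0, -2, -4/3, 8/3, -8/5, -32/15, 128/21, -32/7, …
ICs: h(0) = 0, h′(0) = 0, h′′(0) = -4.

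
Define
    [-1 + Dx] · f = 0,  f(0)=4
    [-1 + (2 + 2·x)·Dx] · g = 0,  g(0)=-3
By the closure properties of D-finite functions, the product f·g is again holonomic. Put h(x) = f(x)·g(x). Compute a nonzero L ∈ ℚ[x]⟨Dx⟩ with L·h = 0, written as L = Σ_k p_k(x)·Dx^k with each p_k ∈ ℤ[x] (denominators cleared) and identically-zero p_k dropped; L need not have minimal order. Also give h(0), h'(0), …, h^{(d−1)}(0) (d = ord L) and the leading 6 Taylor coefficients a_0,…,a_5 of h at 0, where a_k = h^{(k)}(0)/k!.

L = (-3 - 2·x) + (2 + 2·x)·Dx  (order 1).
h: a_k = -12, -18, -21/2, -17/4, -33/32, -107/320, …
ICs: h(0) = -12.

f: a_k = 4, 4, 2, 2/3, 1/6, 1/30, …
g: a_k = -3, -3/2, 3/8, -3/16, 15/128, -21/256, …
h₀=f·g: eliminate ⇒ L₀, order ≤ 1·1.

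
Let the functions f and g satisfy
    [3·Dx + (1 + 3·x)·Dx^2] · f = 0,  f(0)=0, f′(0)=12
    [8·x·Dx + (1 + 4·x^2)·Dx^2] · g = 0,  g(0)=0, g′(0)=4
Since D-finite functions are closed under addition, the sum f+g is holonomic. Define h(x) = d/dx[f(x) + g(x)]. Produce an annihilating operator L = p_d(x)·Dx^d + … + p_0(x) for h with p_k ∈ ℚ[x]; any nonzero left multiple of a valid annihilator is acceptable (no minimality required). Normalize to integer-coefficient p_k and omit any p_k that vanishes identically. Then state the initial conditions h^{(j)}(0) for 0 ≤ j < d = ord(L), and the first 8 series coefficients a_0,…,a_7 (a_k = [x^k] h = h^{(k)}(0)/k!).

f: a_k = 0, 12, -18, 36, -81, 972/5, -486, 8748/7, …
g: a_k = 0, 4, 0, -16/3, 0, 64/5, 0, -256/7, …
h₀=f+g: left-lcm gives L₀, ord ≤ 4.
h=h₀': d/dx-closure on L₀ ⇒ L.
L = (-24 - 216·x + 288·x^2 + 288·x^3) + (-26 - 48·x - 120·x^2 + 576·x^3 + 576·x^4)·Dx + (-3 - x + 24·x^2 + 32·x^3 + 144·x^4 + 144·x^5)·Dx^2  (order 2).
h: a_k = 16, -36, 92, -324, 1036, -2916, 8492, -26244, …
ICs: h(0) = 16, h′(0) = -36.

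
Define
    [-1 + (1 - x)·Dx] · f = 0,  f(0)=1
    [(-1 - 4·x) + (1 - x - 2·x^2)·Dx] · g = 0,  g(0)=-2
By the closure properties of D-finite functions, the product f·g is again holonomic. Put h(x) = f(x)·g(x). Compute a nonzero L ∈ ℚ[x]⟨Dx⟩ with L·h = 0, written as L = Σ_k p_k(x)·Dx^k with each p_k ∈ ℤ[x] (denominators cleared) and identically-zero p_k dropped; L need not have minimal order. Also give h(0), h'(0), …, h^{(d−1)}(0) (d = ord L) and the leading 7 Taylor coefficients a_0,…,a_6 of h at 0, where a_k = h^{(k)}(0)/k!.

L = (-2 - 2·x + 6·x^2) + (1 - 2·x - x^2 + 2·x^3)·Dx  (order 1).
h: a_k = -2, -4, -10, -20, -42, -84, -170, …
ICs: h(0) = -2.

f: a_k = 1, 1, 1, 1, 1, 1, 1, …
g: a_k = -2, -2, -6, -10, -22, -42, -86, …
h₀=f·g: eliminate ⇒ L₀, order ≤ 1·1.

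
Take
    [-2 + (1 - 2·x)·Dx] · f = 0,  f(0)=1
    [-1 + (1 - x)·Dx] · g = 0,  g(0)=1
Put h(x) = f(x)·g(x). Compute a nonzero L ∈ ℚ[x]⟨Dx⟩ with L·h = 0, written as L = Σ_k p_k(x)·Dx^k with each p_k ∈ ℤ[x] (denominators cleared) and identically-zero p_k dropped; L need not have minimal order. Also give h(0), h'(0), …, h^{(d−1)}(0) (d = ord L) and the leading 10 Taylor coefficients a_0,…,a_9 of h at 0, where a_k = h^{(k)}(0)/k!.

L = (-3 + 4·x) + (1 - 3·x + 2·x^2)·Dx  (order 1).
h: a_k = 1, 3, 7, 15, 31, 63, 127, 255, 511, 1023, …
ICs: h(0) = 1.

f: a_k = 1, 2, 4, 8, 16, 32, 64, 128, 256, 512, …
g: a_k = 1, 1, 1, 1, 1, 1, 1, 1, 1, 1, …
Sym-product of L_f,L_g gives L₀ (≤ ord 1).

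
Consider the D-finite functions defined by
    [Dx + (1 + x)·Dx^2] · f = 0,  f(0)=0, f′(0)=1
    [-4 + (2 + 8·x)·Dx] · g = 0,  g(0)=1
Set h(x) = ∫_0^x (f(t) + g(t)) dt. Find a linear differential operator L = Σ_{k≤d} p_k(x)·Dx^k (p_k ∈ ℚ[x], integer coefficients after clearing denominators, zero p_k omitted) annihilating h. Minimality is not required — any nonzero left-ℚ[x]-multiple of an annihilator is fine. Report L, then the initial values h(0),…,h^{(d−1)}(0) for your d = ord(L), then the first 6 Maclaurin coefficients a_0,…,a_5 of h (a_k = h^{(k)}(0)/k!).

L = (-8 + 4·x)·Dx^2 + (-10 - 8·x + 20·x^2)·Dx^3 + (-1 - 3·x + 6·x^2 + 8·x^3)·Dx^4  (order 4).
h: a_k = 0, 1, 3/2, -5/6, 13/12, -41/20, …
ICs: h(0) = 0, h′(0) = 1, h′′(0) = 3, h′′′(0) = -5.

f: a_k = 0, 1, -1/2, 1/3, -1/4, 1/5, …
g: a_k = 1, 2, -2, 4, -10, 28, …
Sum ⇒ L₀ = lclm(L_f,L_g) in ℚ(x)⟨Dx⟩.
Integrate: L := L₀·Dx.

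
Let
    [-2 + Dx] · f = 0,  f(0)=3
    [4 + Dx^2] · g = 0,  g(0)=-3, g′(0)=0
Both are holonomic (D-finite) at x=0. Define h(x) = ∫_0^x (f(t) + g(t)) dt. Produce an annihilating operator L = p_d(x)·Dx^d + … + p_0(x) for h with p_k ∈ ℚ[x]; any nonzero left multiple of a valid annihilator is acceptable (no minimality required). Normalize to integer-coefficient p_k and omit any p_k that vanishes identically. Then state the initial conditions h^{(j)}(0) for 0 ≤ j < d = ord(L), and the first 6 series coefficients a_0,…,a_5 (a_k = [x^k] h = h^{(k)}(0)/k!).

L = -8·Dx + 4·Dx^2 - 2·Dx^3 + Dx^4  (order 4).
h: a_k = 0, 0, 3, 4, 1, 0, …
ICs: h(0) = 0, h′(0) = 0, h′′(0) = 6, h′′′(0) = 24.

f: a_k = 3, 6, 6, 4, 2, 4/5, …
g: a_k = -3, 0, 6, 0, -2, 0, …
f+g: L₀ = lclm(L_f,L_g), ord ≤ 1+2.
h=∫h₀ ⇒ L = L₀·Dx.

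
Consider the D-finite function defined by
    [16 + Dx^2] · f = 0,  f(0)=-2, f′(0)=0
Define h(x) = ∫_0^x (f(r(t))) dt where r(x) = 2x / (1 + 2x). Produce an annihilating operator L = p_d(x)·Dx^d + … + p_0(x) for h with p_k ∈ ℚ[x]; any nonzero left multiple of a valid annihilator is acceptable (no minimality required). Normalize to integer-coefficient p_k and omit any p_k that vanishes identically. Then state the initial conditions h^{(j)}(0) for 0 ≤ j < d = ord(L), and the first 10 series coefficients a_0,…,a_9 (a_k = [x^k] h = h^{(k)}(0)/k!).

L = 64·Dx + (4 + 24·x + 48·x^2 + 32·x^3)·Dx^2 + (1 + 8·x + 24·x^2 + 32·x^3 + 16·x^4)·Dx^3  (order 3).
h: a_k = 0, -2, 0, 64/3, -64, 256/3, 1024/9, -50176/45, 20992/5, -6434816/567, …
ICs: h(0) = 0, h′(0) = -2, h′′(0) = 0.

f: a_k = -2, 0, 16, 0, -64/3, 0, 512/45, 0, -1024/315, 0, …
Substitute x→r, Dx→(1/r')Dx; clear ⇒ L₀.
Integrate: L := L₀·Dx.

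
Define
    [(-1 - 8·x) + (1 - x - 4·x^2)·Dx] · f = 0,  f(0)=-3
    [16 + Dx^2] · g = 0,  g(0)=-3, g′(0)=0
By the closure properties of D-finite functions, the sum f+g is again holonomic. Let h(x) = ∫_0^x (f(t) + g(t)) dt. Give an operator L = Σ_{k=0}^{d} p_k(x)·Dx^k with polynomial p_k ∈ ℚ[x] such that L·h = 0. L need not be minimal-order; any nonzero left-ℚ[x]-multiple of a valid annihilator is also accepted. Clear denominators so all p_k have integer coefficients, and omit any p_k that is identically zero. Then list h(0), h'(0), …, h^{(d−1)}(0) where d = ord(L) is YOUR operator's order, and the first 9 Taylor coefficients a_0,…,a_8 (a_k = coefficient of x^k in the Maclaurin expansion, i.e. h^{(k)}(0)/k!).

f: a_k = -3, -3, -15, -27, -87, -195, -543, -1323, -3495, …
g: a_k = -3, 0, 24, 0, -32, 0, 256/15, 0, -512/105, …
Weyl lclm of L_f,L_g ⇒ L₀ (ord ≤ 3).
h=∫₀ˣh₀: take L = L₀·Dx.
L = (560 + 4608·x + 1664·x^2 + 6144·x^3 + 10240·x^4 + 16384·x^5)·Dx + (-208 + 272·x + 896·x^2 - 1408·x^3 - 1536·x^4 + 6144·x^5 + 8192·x^6)·Dx^2 + (35 + 288·x + 104·x^2 + 384·x^3 + 640·x^4 + 1024·x^5)·Dx^3 + (-13 + 17·x + 56·x^2 - 88·x^3 - 96·x^4 + 384·x^5 + 512·x^6)·Dx^4  (order 4).
h: a_k = 0, -6, -3/2, 3, -27/4, -119/5, -65/2, -1127/15, -1323/8, …
ICs: h(0) = 0, h′(0) = -6, h′′(0) = -3, h′′′(0) = 18.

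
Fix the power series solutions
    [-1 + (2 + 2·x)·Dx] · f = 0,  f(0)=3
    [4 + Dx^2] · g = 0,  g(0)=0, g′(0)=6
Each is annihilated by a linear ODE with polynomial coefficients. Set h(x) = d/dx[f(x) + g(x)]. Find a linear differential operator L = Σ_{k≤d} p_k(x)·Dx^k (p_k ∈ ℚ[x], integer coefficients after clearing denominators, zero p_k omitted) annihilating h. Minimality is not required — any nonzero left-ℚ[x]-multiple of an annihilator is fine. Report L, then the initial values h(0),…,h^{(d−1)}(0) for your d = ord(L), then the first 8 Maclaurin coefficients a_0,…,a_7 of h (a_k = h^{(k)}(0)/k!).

f: a_k = 3, 3/2, -3/8, 3/16, -15/128, 21/256, -63/1024, 99/2048, …
g: a_k = 0, 6, 0, -4, 0, 4/5, 0, -8/105, …
L₀ := lclm(L_f,L_g); ord L₀ ≤ 1+2.
Derive L from L₀ (diff closure).
L = (-124 - 128·x - 64·x^2) + (-152 - 408·x - 384·x^2 - 128·x^3)·Dx + (-31 - 32·x - 16·x^2)·Dx^2 + (-38 - 102·x - 96·x^2 - 32·x^3)·Dx^3  (order 3).
h: a_k = 15/2, -3/4, -183/16, -15/32, 1129/256, -189/512, -5989/30720, -1287/4096, …
ICs: h(0) = 15/2, h′(0) = -3/4, h′′(0) = -183/8.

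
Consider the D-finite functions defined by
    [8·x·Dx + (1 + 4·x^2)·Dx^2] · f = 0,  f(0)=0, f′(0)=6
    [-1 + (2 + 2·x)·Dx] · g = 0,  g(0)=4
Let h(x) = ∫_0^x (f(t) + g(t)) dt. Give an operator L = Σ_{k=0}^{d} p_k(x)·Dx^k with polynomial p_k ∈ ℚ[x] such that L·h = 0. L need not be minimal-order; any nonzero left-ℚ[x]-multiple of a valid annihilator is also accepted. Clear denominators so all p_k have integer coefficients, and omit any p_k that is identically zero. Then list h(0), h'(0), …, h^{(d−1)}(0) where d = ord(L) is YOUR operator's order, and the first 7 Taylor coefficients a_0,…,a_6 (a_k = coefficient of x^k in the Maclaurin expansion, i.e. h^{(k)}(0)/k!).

f: a_k = 0, 6, 0, -8, 0, 96/5, 0, …
g: a_k = 4, 2, -1/2, 1/4, -5/32, 7/64, -21/256, …
Sum ⇒ L₀ = lclm(L_f,L_g) in ℚ(x)⟨Dx⟩.
∫: right-multiply L₀ by Dx.
L = (-16 - 40·x + 192·x^2 + 96·x^3)·Dx^2 + (-35 - 64·x + 328·x^2 + 768·x^3 + 336·x^4)·Dx^3 + (-2 + 30·x + 48·x^2 + 144·x^3 + 224·x^4 + 96·x^5)·Dx^4  (order 4).
h: a_k = 0, 4, 4, -1/6, -31/16, -1/32, 6179/1920, …
ICs: h(0) = 0, h′(0) = 4, h′′(0) = 8, h′′′(0) = -1.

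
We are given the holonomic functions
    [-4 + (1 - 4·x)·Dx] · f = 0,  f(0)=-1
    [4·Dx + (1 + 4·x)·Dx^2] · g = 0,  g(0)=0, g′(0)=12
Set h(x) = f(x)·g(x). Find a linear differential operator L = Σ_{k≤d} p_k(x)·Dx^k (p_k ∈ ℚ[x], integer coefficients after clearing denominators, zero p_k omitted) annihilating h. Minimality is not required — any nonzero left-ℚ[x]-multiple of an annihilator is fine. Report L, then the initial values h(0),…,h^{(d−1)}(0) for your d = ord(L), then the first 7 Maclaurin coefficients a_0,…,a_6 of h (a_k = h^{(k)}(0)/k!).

f: a_k = -1, -4, -16, -64, -256, -1024, -4096, …
g: a_k = 0, 12, -24, 64, -192, 3072/5, -2048, …
f·g: L₀ = L_f ⊗_s L_g, ord ≤ 1·2.
L = 16 + (4 + 48·x)·Dx + (-1 + 16·x^2)·Dx^2  (order 2).
h: a_k = 0, -12, -24, -160, -448, -12032/5, -37888/5, …
ICs: h(0) = 0, h′(0) = -12.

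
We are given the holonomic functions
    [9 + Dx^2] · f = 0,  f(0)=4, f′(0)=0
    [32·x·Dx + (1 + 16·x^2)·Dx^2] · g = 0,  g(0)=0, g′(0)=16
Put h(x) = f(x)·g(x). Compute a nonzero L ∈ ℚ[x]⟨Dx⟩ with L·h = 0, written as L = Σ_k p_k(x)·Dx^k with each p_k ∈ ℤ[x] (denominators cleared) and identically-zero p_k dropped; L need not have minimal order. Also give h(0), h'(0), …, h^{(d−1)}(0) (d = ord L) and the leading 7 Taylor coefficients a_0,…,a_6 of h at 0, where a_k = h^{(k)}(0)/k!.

L = (16425 + 696384·x^2 + 2778624·x^4 + 11943936·x^6 + 47775744·x^8) + (23616·x + 543744·x^3 + 3981312·x^5 + 21233664·x^7)·Dx + (2050 + 87168·x^2 + 470016·x^4 + 2654208·x^6 + 10616832·x^8)·Dx^2 + (2624·x + 60416·x^3 + 442368·x^5 + 2359296·x^7)·Dx^3 + (25 + 1088·x^2 + 17920·x^4 + 147456·x^6 + 589824·x^8)·Dx^4  (order 4).
h: a_k = 0, 64, 0, -1888/3, 0, 25144/5, 0, …
ICs: h(0) = 0, h′(0) = 64, h′′(0) = 0, h′′′(0) = -3776.

f: a_k = 4, 0, -18, 0, 27/2, 0, -81/20, …
g: a_k = 0, 16, 0, -256/3, 0, 4096/5, 0, …
f·g: L₀ = L_f ⊗_s L_g, ord ≤ 2·2.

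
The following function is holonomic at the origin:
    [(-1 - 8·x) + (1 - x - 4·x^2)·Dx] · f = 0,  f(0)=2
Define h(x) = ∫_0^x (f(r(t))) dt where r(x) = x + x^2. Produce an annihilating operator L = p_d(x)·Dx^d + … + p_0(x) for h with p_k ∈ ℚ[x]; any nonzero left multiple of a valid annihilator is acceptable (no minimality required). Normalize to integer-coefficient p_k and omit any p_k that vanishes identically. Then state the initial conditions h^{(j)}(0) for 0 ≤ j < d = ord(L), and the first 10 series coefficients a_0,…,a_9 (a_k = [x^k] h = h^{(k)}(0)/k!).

f: a_k = 2, 2, 10, 18, 58, 130, 362, 882, 2330, 5858, …
L₀ from L_f via x↦r, Dx↦r'^{-1}Dx.
h=∫h₀ ⇒ L = L₀·Dx.
L = (1 + 10·x + 24·x^2 + 16·x^3)·Dx + (-1 + x + 5·x^2 + 8·x^3 + 4·x^4)·Dx^2  (order 2).
h: a_k = 0, 2, 1, 4, 19/2, 122/5, 208/3, 1378/7, 2293/4, 15292/9, …
ICs: h(0) = 0, h′(0) = 2.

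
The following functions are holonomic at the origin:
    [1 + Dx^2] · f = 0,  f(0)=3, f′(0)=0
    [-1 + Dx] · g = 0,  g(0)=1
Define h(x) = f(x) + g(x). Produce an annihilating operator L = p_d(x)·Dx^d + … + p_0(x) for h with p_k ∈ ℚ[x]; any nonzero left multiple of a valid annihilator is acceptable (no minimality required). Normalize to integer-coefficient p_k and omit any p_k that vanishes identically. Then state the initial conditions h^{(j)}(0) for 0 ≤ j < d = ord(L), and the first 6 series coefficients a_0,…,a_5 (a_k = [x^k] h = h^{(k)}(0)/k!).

L = -1 + Dx - Dx^2 + Dx^3  (order 3).
h: a_k = 4, 1, -1, 1/6, 1/6, 1/120, …
ICs: h(0) = 4, h′(0) = 1, h′′(0) = -2.

f: a_k = 3, 0, -3/2, 0, 1/8, 0, …
g: a_k = 1, 1, 1/2, 1/6, 1/24, 1/120, …
f+g: L₀ = lclm(L_f,L_g), ord ≤ 2+1.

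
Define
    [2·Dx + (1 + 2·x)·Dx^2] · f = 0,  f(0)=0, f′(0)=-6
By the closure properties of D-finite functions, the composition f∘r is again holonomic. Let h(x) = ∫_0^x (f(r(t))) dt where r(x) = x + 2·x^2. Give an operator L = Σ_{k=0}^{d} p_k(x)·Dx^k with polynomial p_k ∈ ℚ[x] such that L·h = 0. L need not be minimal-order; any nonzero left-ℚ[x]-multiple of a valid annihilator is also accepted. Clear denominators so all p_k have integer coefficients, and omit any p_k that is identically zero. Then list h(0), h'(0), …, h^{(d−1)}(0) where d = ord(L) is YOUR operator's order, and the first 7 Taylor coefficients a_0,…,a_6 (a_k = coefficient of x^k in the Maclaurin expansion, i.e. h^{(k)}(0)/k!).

f: a_k = 0, -6, 6, -8, 12, -96/5, 32, …
f∘r: x↦r, Dx↦Dx/r' in L_f ⇒ L₀.
h=∫h₀ ⇒ L = L₀·Dx.
L = (-2 + 8·x + 16·x^2)·Dx^2 + (1 + 6·x + 12·x^2 + 16·x^3)·Dx^3  (order 3).
h: a_k = 0, 0, -3, -2, 4, -12/5, -16/5, …
ICs: h(0) = 0, h′(0) = 0, h′′(0) = -6.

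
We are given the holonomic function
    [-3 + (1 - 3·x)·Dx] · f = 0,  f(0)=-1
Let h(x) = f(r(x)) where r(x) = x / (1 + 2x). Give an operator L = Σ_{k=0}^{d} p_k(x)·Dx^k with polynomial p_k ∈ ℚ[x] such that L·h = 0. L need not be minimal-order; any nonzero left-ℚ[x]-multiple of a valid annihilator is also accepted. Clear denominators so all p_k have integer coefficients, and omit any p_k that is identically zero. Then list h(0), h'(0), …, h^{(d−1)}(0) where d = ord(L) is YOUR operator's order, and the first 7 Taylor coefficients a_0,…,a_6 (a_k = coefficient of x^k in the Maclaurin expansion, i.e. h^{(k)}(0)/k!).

L = 3 + (-1 - x + 2·x^2)·Dx  (order 1).
h: a_k = -1, -3, -3, -3, -3, -3, -3, …
ICs: h(0) = -1.

f: a_k = -1, -3, -9, -27, -81, -243, -729, …
Substitute x→r, Dx→(1/r')Dx; clear ⇒ L₀.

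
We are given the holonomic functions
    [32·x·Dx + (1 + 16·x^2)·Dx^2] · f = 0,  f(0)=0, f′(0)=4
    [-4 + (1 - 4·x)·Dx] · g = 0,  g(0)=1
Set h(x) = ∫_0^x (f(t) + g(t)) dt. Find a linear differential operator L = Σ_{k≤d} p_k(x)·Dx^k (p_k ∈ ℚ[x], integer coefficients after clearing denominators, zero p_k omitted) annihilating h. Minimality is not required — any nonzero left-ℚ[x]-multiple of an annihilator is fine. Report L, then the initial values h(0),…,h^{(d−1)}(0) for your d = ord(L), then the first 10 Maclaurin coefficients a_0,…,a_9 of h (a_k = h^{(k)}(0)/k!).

f: a_k = 0, 4, 0, -64/3, 0, 1024/5, 0, -16384/7, 0, 262144/9, …
g: a_k = 1, 4, 16, 64, 256, 1024, 4096, 16384, 65536, 262144, …
h₀=f+g: left-lcm gives L₀, ord ≤ 3.
h=∫₀ˣh₀: take L = L₀·Dx.
L = (32 - 512·x - 1536·x^2)·Dx^2 + (-16 + 32·x - 256·x^2 - 1536·x^3)·Dx^3 + (1 - 256·x^4)·Dx^4  (order 4).
h: a_k = 0, 1, 4, 16/3, 32/3, 256/5, 1024/5, 4096/7, 12288/7, 65536/9, …
ICs: h(0) = 0, h′(0) = 1, h′′(0) = 8, h′′′(0) = 32.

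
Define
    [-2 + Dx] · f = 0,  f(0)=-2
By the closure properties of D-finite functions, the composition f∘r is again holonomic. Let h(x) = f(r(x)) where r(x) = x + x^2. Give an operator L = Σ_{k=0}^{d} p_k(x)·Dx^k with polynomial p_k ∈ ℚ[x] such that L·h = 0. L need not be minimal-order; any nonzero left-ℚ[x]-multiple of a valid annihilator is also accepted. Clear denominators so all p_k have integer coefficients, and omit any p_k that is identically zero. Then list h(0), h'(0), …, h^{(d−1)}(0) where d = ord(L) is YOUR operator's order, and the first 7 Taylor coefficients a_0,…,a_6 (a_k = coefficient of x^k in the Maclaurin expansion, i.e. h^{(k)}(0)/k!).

L = (-2 - 4·x) + Dx  (order 1).
h: a_k = -2, -4, -8, -32/3, -40/3, -208/15, -608/45, …
ICs: h(0) = -2.

f: a_k = -2, -4, -4, -8/3, -4/3, -8/15, -8/45, …
f∘r: x↦r, Dx↦Dx/r' in L_f ⇒ L₀.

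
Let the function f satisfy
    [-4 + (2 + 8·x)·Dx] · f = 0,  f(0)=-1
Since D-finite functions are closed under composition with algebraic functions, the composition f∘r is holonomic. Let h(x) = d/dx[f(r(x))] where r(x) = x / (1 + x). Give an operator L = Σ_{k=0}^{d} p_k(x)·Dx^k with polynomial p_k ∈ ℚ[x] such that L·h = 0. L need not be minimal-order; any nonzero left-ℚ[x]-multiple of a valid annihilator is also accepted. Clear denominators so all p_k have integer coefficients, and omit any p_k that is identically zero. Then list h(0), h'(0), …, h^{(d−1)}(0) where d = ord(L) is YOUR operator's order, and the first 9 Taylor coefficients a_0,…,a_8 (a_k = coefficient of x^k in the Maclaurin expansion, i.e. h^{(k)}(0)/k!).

L = (-4 - 10·x) + (-1 - 6·x - 5·x^2)·Dx  (order 1).
h: a_k = -2, 8, -30, 120, -510, 2256, -10234, 47200, -220230, …
ICs: h(0) = -2.

f: a_k = -1, -2, 2, -4, 10, -28, 84, -264, 858, …
h₀=f(r): pull back L_f along r ⇒ L₀.
Differentiate: ansatz ord ≤ ord L₀ ⇒ L.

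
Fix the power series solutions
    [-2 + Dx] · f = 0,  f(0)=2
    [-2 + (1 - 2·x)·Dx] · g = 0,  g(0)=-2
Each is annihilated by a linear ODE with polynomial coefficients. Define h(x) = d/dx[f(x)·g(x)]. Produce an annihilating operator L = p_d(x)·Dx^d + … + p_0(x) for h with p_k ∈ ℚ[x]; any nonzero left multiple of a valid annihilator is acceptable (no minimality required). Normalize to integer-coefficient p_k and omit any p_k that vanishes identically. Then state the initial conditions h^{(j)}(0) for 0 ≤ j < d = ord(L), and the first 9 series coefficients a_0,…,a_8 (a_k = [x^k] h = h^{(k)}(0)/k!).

f: a_k = 2, 4, 4, 8/3, 4/3, 8/15, 8/45, 16/315, 4/315, …
g: a_k = -2, -4, -8, -16, -32, -64, -128, -256, -512, …
h₀=f·g: eliminate ⇒ L₀, order ≤ 1·1.
h₀' ⇒ L via d/dx closure of L₀.
L = (5 - 8·x + 4·x^2) + (-1 + 3·x - 2·x^2)·Dx  (order 1).
h: a_k = -16, -80, -256, -2080/3, -5216/3, -62624/15, -87680/9, -7014464/315, -3156512/63, …
ICs: h(0) = -16.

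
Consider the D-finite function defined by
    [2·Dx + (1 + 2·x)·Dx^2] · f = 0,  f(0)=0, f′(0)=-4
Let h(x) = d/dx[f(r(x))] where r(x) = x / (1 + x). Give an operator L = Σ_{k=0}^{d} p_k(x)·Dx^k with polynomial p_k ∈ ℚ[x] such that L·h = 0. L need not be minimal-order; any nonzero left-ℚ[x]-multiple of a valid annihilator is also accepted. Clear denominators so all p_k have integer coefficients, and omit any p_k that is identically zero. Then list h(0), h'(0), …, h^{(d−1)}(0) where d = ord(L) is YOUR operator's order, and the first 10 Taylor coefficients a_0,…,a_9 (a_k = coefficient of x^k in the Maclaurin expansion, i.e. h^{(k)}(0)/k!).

f: a_k = 0, -4, 4, -16/3, 8, -64/5, 64/3, -256/7, 64, -1024/9, …
Change of var in L_f (x↦r) gives L₀.
Differentiate: ansatz ord ≤ ord L₀ ⇒ L.
L = (4 + 6·x) + (1 + 4·x + 3·x^2)·Dx  (order 1).
h: a_k = -4, 16, -52, 160, -484, 1456, -4372, 13120, -39364, 118096, …
ICs: h(0) = -4.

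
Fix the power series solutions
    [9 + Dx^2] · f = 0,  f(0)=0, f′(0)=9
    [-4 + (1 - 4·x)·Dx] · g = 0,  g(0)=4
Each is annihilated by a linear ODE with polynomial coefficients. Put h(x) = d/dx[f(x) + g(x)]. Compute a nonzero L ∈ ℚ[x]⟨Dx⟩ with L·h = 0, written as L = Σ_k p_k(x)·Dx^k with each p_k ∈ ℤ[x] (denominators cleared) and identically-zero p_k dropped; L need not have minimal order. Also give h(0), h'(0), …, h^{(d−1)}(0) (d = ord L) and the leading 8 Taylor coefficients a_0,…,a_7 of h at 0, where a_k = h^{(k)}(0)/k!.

L = (4824 - 1728·x + 3456·x^2) + (-315 + 1476·x - 1296·x^2 + 1728·x^3)·Dx + (536 - 192·x + 384·x^2)·Dx^2 + (-35 + 164·x - 144·x^2 + 192·x^3)·Dx^3  (order 3).
h: a_k = 25, 128, 1455/2, 4096, 164083/8, 98304, 36699431/80, 2097152, …
ICs: h(0) = 25, h′(0) = 128, h′′(0) = 1455.

f: a_k = 0, 9, 0, -27/2, 0, 243/40, 0, -729/560, …
g: a_k = 4, 16, 64, 256, 1024, 4096, 16384, 65536, …
L₀ := lclm(L_f,L_g); ord L₀ ≤ 2+1.
h₀' ⇒ L via d/dx closure of L₀.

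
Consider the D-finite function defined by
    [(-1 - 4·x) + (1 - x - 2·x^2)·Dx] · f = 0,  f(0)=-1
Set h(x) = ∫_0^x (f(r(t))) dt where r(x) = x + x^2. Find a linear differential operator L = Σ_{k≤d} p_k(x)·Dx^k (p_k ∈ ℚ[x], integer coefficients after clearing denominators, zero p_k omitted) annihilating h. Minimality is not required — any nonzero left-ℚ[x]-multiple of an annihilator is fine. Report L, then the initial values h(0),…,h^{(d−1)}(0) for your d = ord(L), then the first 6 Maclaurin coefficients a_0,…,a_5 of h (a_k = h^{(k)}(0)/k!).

f: a_k = -1, -1, -3, -5, -11, -21, …
Change of var in L_f (x↦r) gives L₀.
Integrate: L := L₀·Dx.
L = (1 + 6·x + 12·x^2 + 8·x^3)·Dx + (-1 + x + 3·x^2 + 4·x^3 + 2·x^4)·Dx^2  (order 2).
h: a_k = 0, -1, -1/2, -4/3, -11/4, -29/5, …
ICs: h(0) = 0, h′(0) = -1.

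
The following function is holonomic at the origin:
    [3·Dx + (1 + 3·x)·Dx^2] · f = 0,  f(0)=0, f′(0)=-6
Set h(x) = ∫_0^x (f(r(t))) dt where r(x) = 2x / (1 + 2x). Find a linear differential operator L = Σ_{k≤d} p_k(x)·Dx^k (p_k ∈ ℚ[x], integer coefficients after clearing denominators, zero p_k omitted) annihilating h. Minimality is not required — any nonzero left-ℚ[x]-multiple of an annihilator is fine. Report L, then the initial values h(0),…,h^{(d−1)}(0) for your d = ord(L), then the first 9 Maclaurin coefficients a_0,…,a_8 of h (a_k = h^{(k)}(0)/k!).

f: a_k = 0, -6, 9, -18, 81/2, -486/5, 243, -4374/7, 6561/4, …
h₀=f(r): pull back L_f along r ⇒ L₀.
Integrate: L := L₀·Dx.
L = (10 + 32·x)·Dx^2 + (1 + 10·x + 16·x^2)·Dx^3  (order 3).
h: a_k = 0, 0, -6, 20, -84, 408, -10912/5, 12480, -524256/7, …
ICs: h(0) = 0, h′(0) = 0, h′′(0) = -12.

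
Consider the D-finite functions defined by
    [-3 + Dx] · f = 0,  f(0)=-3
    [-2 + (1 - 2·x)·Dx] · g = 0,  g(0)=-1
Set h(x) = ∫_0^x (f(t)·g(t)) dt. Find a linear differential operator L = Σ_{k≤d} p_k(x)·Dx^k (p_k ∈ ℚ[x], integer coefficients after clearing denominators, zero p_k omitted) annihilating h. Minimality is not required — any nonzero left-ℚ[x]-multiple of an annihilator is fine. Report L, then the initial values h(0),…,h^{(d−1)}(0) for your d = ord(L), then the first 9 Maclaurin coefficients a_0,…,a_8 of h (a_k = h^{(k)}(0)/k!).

L = (5 - 6·x)·Dx + (-1 + 2·x)·Dx^2  (order 2).
h: a_k = 0, 3, 15/2, 29/2, 201/8, 1689/40, 5711/80, 1965/16, 963579/4480, …
ICs: h(0) = 0, h′(0) = 3.

f: a_k = -3, -9, -27/2, -27/2, -81/8, -243/40, -243/80, -729/560, -2187/4480, …
g: a_k = -1, -2, -4, -8, -16, -32, -64, -128, -256, …
f·g: L₀ = L_f ⊗_s L_g, ord ≤ 1·1.
∫: right-multiply L₀ by Dx.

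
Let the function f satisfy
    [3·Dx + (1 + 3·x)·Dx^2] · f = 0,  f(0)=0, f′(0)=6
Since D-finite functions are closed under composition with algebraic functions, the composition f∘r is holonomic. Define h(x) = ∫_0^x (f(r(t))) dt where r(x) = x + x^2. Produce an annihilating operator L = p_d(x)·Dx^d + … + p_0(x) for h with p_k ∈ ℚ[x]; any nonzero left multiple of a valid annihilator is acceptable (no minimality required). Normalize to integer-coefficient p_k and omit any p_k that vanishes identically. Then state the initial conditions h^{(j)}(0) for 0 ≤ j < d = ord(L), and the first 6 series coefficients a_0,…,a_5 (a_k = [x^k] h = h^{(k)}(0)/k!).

L = (1 + 6·x + 6·x^2)·Dx^2 + (1 + 5·x + 9·x^2 + 6·x^3)·Dx^3  (order 3).
h: a_k = 0, 0, 3, -1, 0, 9/10, …
ICs: h(0) = 0, h′(0) = 0, h′′(0) = 6.

f: a_k = 0, 6, -9, 18, -81/2, 486/5, …
Change of var in L_f (x↦r) gives L₀.
h=∫₀ˣh₀: take L = L₀·Dx.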